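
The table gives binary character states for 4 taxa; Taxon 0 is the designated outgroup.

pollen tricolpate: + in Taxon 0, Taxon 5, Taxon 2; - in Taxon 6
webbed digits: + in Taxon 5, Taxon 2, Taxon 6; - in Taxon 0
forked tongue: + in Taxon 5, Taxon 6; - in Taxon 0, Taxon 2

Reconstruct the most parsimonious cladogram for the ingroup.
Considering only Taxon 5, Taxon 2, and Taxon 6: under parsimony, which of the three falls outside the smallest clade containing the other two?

Taxon 2

Character polarity is set by the outgroup: the derived state is whichever differs from the outgroup's state, so for pollen tricolpate the derived state is '-', and for the remaining characters it is '+'.
pollen tricolpate (derived state '-') is unique to Taxon 6 (autapomorphy; uninformative for grouping).
All ingroup taxa share the derived state '+' for webbed digits; it defines the ingroup but does not resolve relationships within it.
Only Taxon 5 and Taxon 6 show the derived state '+' for forked tongue, supporting them as a clade.
Most parsimonious ingroup topology: ((Taxon 5,Taxon 6),Taxon 2).
Taxon 6 and Taxon 5 share a more recent common ancestor with each other than either does with Taxon 2, so Taxon 2 is the least closely related of the three.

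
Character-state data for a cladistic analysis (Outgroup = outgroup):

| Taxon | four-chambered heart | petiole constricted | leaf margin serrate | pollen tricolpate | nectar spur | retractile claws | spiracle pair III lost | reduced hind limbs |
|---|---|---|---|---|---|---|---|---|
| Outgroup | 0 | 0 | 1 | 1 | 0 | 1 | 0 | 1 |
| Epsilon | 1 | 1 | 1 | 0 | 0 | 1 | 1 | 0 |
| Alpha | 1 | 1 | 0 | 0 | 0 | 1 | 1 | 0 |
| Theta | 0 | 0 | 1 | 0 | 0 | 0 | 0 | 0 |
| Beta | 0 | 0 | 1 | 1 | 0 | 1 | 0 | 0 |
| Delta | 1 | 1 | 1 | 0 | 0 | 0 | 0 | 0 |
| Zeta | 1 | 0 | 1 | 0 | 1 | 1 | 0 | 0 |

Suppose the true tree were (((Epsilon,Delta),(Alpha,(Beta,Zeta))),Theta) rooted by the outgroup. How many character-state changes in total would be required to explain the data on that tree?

Map each character onto (((Epsilon,Delta),(Alpha,(Beta,Zeta))),Theta) (rooted by Outgroup) and count the minimum state changes it requires (Fitch parsimony):
four-chambered heart: 2; petiole constricted: 2; leaf margin serrate: 1; pollen tricolpate: 2; nectar spur: 1; retractile claws: 2; spiracle pair III lost: 2; reduced hind limbs: 1.
Total tree length = 13.

13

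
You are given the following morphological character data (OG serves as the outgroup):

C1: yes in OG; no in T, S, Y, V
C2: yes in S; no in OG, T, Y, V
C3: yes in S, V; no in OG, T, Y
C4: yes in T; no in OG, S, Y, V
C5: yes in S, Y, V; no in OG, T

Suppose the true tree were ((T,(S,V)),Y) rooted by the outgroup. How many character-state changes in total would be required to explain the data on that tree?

6

Map each character onto ((T,(S,V)),Y) (rooted by OG) and count the minimum state changes it requires (Fitch parsimony):
C1: 1; C2: 1; C3: 1; C4: 1; C5: 2.
Total tree length = 6.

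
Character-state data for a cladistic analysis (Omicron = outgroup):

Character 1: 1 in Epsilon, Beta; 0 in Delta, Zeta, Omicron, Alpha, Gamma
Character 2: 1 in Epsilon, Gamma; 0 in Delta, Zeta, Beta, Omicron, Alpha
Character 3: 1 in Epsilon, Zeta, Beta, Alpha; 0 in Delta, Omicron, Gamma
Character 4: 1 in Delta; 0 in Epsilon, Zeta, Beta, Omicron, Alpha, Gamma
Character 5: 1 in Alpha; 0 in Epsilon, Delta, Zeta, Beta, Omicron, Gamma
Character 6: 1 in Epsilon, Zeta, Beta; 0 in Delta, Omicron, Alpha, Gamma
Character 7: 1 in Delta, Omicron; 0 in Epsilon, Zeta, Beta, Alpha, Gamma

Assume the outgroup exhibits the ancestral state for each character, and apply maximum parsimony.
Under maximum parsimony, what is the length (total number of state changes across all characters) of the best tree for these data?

8

Character polarity is set by the outgroup: the derived state is whichever differs from the outgroup's state, so for Character 7 the derived state is '0', and for the remaining characters it is '1'.
Character 1: derived state '1' in Beta and Epsilon only — synapomorphy for {Beta, Epsilon}.
Character 2 (state '1') occurs in Epsilon and Gamma but conflicts with the nesting implied by the other characters — most parsimoniously interpreted as homoplasy.
Character 3: derived state '1' in Alpha, Beta, Epsilon, and Zeta only — synapomorphy for {Alpha, Beta, Epsilon, Zeta}.
Character 4 (derived state '1') is unique to Delta (autapomorphy; uninformative for grouping).
Character 5: derived state '1' in Alpha only — an autapomorphy, so it tells us nothing about relationships among taxa.
Character 6: derived state '1' in Beta, Epsilon, and Zeta only — synapomorphy for {Beta, Epsilon, Zeta}.
Only Alpha, Beta, Epsilon, Gamma, and Zeta show the derived state '0' for Character 7, supporting them as a clade.
Most parsimonious ingroup topology: (((((Epsilon,Beta),Zeta),Alpha),Gamma),Delta).
Changes per character on this tree: Character 1: 1; Character 2: 2; Character 3: 1; Character 4: 1; Character 5: 1; Character 6: 1; Character 7: 1.
Total = 8.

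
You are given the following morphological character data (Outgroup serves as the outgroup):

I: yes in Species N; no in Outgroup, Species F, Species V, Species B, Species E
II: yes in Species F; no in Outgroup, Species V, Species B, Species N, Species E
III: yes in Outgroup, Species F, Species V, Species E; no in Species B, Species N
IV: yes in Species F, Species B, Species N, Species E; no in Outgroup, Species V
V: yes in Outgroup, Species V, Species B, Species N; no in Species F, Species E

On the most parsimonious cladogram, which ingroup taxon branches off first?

Character polarity is set by the outgroup: the derived state is whichever differs from the outgroup's state, so for III, V the derived state is 'no', and for the remaining characters it is 'yes'.
I: derived state 'yes' in Species N only — an autapomorphy, so it tells us nothing about relationships among taxa.
II: derived state 'yes' in Species F only — an autapomorphy, so it tells us nothing about relationships among taxa.
Only Species B and Species N show the derived state 'no' for III, supporting them as a clade.
Only Species B, Species E, Species F, and Species N show the derived state 'yes' for IV, supporting them as a clade.
V (derived state 'no') is shared by Species E and Species F — a synapomorphy uniting that clade.
Most parsimonious ingroup topology: (((Species F,Species E),(Species B,Species N)),Species V).
Species V is sister to the clade containing all other ingroup taxa, so it is the earliest-diverging (most basal) ingroup lineage.

Species V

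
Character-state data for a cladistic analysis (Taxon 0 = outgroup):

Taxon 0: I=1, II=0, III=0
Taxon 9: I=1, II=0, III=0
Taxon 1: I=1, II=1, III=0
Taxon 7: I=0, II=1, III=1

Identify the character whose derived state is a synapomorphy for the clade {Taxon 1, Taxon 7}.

Character polarity is set by the outgroup: the derived state is whichever differs from the outgroup's state, so for I the derived state is '0', and for the remaining characters it is '1'.
I (derived state '0') is unique to Taxon 7 (autapomorphy; uninformative for grouping).
Only Taxon 1 and Taxon 7 show the derived state '1' for II, supporting them as a clade.
III (derived state '1') is unique to Taxon 7 (autapomorphy; uninformative for grouping).
Most parsimonious ingroup topology: (Taxon 9,(Taxon 1,Taxon 7)).
The clade {Taxon 1, Taxon 7} is supported by II: its derived state '1' occurs in exactly those taxa and in no other taxon (including the outgroup).

II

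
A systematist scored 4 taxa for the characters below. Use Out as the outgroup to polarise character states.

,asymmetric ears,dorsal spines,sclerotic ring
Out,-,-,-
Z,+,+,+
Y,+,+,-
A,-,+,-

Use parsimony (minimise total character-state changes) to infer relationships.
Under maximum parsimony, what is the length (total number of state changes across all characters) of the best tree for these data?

3

The outgroup has state '-' for every character, so '+' is the derived state throughout.
asymmetric ears (derived state '+') is shared by Y and Z — a synapomorphy uniting that clade.
dorsal spines (derived state '+') is shared by all ingroup taxa — unites the whole ingroup.
sclerotic ring (derived state '+') is unique to Z (autapomorphy; uninformative for grouping).
Most parsimonious ingroup topology: ((Z,Y),A).
Changes per character on this tree: asymmetric ears: 1; dorsal spines: 1; sclerotic ring: 1.
Total = 3.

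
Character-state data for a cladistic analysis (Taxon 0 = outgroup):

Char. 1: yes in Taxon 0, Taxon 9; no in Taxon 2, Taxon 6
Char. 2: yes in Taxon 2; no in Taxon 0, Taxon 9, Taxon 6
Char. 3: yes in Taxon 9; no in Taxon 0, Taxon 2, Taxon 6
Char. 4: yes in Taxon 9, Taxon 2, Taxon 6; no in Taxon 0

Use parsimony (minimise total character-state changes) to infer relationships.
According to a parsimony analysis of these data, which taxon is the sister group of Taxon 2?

Taxon 6

Character polarity is set by the outgroup: the derived state is whichever differs from the outgroup's state, so for Char. 1 the derived state is 'no', and for the remaining characters it is 'yes'.
Only Taxon 2 and Taxon 6 show the derived state 'no' for Char. 1, supporting them as a clade.
Char. 2 (derived state 'yes') is unique to Taxon 2 (autapomorphy; uninformative for grouping).
Char. 3: derived state 'yes' in Taxon 9 only — an autapomorphy, so it tells us nothing about relationships among taxa.
Char. 4 (derived state 'yes') is shared by all ingroup taxa — unites the whole ingroup.
Most parsimonious ingroup topology: ((Taxon 2,Taxon 6),Taxon 9).
Taxon 2 and Taxon 6 form a cherry on this tree, so they are sister taxa.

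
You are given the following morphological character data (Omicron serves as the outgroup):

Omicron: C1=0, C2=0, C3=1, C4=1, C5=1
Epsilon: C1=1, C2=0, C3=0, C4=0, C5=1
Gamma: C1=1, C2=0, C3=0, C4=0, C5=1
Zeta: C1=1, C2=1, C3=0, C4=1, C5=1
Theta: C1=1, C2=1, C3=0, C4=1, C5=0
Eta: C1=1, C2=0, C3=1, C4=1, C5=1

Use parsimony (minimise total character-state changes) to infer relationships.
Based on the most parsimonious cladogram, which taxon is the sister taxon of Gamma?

Character polarity is set by the outgroup: the derived state is whichever differs from the outgroup's state, so for C3, C4, C5 the derived state is '0', and for the remaining characters it is '1'.
C1 (derived state '1') is shared by all ingroup taxa — unites the whole ingroup.
C2 (derived state '1') is shared by Theta and Zeta — a synapomorphy uniting that clade.
Only Epsilon, Gamma, Theta, and Zeta show the derived state '0' for C3, supporting them as a clade.
C4: derived state '0' in Epsilon and Gamma only — synapomorphy for {Epsilon, Gamma}.
C5: derived state '0' in Theta only — an autapomorphy, so it tells us nothing about relationships among taxa.
Most parsimonious ingroup topology: (((Epsilon,Gamma),(Zeta,Theta)),Eta).
Gamma and Epsilon form a cherry on this tree, so they are sister taxa.

Epsilon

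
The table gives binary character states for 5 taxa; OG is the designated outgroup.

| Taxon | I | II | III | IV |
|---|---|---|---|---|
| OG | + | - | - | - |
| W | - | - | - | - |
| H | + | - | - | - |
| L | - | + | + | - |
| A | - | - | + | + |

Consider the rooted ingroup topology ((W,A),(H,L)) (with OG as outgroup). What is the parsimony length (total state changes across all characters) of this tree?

Map each character onto ((W,A),(H,L)) (rooted by OG) and count the minimum state changes it requires (Fitch parsimony):
I: 2; II: 1; III: 2; IV: 1.
Total tree length = 6.

6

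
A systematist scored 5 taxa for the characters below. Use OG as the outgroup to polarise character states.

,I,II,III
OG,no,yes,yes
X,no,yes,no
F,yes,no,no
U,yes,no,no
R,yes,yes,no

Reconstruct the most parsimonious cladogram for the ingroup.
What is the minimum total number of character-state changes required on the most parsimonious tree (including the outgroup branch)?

3

Character polarity is set by the outgroup: the derived state is whichever differs from the outgroup's state, so for II, III the derived state is 'no', and for the remaining characters it is 'yes'.
Only F, R, and U show the derived state 'yes' for I, supporting them as a clade.
Only F and U show the derived state 'no' for II, supporting them as a clade.
III (derived state 'no') is shared by all ingroup taxa — unites the whole ingroup.
Most parsimonious ingroup topology: (X,((F,U),R)).
Changes per character on this tree: I: 1; II: 1; III: 1.
Total = 3.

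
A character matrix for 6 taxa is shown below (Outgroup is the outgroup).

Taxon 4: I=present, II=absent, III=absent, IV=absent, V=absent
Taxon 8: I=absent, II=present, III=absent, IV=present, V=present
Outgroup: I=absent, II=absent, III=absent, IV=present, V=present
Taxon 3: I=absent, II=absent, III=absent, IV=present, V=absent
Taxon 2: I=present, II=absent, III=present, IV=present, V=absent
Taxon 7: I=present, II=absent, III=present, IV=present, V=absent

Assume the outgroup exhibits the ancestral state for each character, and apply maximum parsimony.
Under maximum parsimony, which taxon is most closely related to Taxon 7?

Character polarity is set by the outgroup: the derived state is whichever differs from the outgroup's state, so for IV, V the derived state is 'absent', and for the remaining characters it is 'present'.
Only Taxon 2, Taxon 4, and Taxon 7 show the derived state 'present' for I, supporting them as a clade.
II: derived state 'present' in Taxon 8 only — an autapomorphy, so it tells us nothing about relationships among taxa.
Only Taxon 2 and Taxon 7 show the derived state 'present' for III, supporting them as a clade.
IV: derived state 'absent' in Taxon 4 only — an autapomorphy, so it tells us nothing about relationships among taxa.
V (derived state 'absent') is shared by Taxon 2, Taxon 3, Taxon 4, and Taxon 7 — a synapomorphy uniting that clade.
Most parsimonious ingroup topology: (((Taxon 4,(Taxon 7,Taxon 2)),Taxon 3),Taxon 8).
Taxon 7 and Taxon 2 form a cherry on this tree, so they are sister taxa.

Taxon 2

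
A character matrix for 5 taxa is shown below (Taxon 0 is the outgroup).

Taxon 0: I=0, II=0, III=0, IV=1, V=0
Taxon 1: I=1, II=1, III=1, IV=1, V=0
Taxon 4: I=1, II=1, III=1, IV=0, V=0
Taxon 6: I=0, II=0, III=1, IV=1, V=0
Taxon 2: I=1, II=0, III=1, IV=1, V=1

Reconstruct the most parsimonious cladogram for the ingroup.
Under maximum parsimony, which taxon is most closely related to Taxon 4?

Character polarity is set by the outgroup: the derived state is whichever differs from the outgroup's state, so for IV the derived state is '0', and for the remaining characters it is '1'.
Only Taxon 1, Taxon 2, and Taxon 4 show the derived state '1' for I, supporting them as a clade.
II (derived state '1') is shared by Taxon 1 and Taxon 4 — a synapomorphy uniting that clade.
III (derived state '1') is shared by all ingroup taxa — unites the whole ingroup.
IV: derived state '0' in Taxon 4 only — an autapomorphy, so it tells us nothing about relationships among taxa.
V: derived state '1' in Taxon 2 only — an autapomorphy, so it tells us nothing about relationships among taxa.
Most parsimonious ingroup topology: (((Taxon 1,Taxon 4),Taxon 2),Taxon 6).
Taxon 4 and Taxon 1 form a cherry on this tree, so they are sister taxa.

Taxon 1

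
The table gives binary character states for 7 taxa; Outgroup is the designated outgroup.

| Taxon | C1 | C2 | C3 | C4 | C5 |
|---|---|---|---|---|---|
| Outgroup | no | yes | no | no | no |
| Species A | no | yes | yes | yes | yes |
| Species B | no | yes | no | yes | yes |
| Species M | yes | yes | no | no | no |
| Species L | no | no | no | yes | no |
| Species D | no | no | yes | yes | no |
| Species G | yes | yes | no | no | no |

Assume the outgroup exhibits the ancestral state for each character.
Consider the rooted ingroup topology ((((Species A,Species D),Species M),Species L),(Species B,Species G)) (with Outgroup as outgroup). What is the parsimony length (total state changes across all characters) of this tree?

Map each character onto ((((Species A,Species D),Species M),Species L),(Species B,Species G)) (rooted by Outgroup) and count the minimum state changes it requires (Fitch parsimony):
C1: 2; C2: 2; C3: 1; C4: 3; C5: 2.
Total tree length = 10.

10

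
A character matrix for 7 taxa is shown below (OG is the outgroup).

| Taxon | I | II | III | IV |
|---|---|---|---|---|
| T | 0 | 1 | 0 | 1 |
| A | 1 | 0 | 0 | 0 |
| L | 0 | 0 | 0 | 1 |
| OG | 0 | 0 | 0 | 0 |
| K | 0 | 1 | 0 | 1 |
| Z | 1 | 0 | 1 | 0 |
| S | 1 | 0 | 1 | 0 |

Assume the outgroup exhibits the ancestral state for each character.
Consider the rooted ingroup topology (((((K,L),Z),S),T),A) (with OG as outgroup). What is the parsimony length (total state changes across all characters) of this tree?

Map each character onto (((((K,L),Z),S),T),A) (rooted by OG) and count the minimum state changes it requires (Fitch parsimony):
I: 3; II: 2; III: 2; IV: 2.
Total tree length = 9.

9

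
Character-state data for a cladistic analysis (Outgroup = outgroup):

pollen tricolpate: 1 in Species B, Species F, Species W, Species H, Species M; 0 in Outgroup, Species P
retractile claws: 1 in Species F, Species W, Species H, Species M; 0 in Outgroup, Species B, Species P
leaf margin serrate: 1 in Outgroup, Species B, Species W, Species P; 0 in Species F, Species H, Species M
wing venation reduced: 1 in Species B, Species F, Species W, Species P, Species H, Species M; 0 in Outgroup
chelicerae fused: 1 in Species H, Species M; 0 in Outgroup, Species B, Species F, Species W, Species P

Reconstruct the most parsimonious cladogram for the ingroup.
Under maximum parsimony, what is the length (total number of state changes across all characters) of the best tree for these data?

5

Character polarity is set by the outgroup: the derived state is whichever differs from the outgroup's state, so for leaf margin serrate the derived state is '0', and for the remaining characters it is '1'.
Only Species B, Species F, Species H, Species M, and Species W show the derived state '1' for pollen tricolpate, supporting them as a clade.
retractile claws (derived state '1') is shared by Species F, Species H, Species M, and Species W — a synapomorphy uniting that clade.
Only Species F, Species H, and Species M show the derived state '0' for leaf margin serrate, supporting them as a clade.
All ingroup taxa share the derived state '1' for wing venation reduced; it defines the ingroup but does not resolve relationships within it.
chelicerae fused: derived state '1' in Species H and Species M only — synapomorphy for {Species H, Species M}.
Most parsimonious ingroup topology: ((Species B,((Species F,(Species H,Species M)),Species W)),Species P).
Changes per character on this tree: pollen tricolpate: 1; retractile claws: 1; leaf margin serrate: 1; wing venation reduced: 1; chelicerae fused: 1.
Total = 5.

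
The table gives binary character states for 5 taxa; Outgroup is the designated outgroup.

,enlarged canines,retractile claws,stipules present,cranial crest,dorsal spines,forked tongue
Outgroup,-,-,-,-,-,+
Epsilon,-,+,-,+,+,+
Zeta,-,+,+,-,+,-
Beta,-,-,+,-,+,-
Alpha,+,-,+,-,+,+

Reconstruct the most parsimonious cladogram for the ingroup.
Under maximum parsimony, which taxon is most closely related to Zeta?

Character polarity is set by the outgroup: the derived state is whichever differs from the outgroup's state, so for forked tongue the derived state is '-', and for the remaining characters it is '+'.
enlarged canines (derived state '+') is unique to Alpha (autapomorphy; uninformative for grouping).
retractile claws groups Epsilon and Zeta, which is incompatible with the clades supported by the remaining characters; treating it as convergent (homoplasy) costs fewer steps than any alternative tree.
stipules present (derived state '+') is shared by Alpha, Beta, and Zeta — a synapomorphy uniting that clade.
cranial crest: derived state '+' in Epsilon only — an autapomorphy, so it tells us nothing about relationships among taxa.
All ingroup taxa share the derived state '+' for dorsal spines; it defines the ingroup but does not resolve relationships within it.
forked tongue: derived state '-' in Beta and Zeta only — synapomorphy for {Beta, Zeta}.
Most parsimonious ingroup topology: (Epsilon,((Zeta,Beta),Alpha)).
Zeta and Beta form a cherry on this tree, so they are sister taxa.

Beta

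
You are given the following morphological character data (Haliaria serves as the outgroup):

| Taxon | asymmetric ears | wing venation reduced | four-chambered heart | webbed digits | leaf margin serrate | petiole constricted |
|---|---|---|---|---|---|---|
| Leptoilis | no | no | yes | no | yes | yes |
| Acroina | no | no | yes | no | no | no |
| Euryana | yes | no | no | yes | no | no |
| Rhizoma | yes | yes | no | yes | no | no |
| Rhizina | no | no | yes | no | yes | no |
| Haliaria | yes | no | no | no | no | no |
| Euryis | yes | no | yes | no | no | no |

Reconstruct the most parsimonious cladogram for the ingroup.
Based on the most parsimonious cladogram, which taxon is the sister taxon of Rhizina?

Leptoilis

Character polarity is set by the outgroup: the derived state is whichever differs from the outgroup's state, so for asymmetric ears the derived state is 'no', and for the remaining characters it is 'yes'.
Only Acroina, Leptoilis, and Rhizina show the derived state 'no' for asymmetric ears, supporting them as a clade.
wing venation reduced (derived state 'yes') is unique to Rhizoma (autapomorphy; uninformative for grouping).
four-chambered heart: derived state 'yes' in Acroina, Euryis, Leptoilis, and Rhizina only — synapomorphy for {Acroina, Euryis, Leptoilis, Rhizina}.
webbed digits: derived state 'yes' in Euryana and Rhizoma only — synapomorphy for {Euryana, Rhizoma}.
Only Leptoilis and Rhizina show the derived state 'yes' for leaf margin serrate, supporting them as a clade.
petiole constricted (derived state 'yes') is unique to Leptoilis (autapomorphy; uninformative for grouping).
Most parsimonious ingroup topology: ((Euryana,Rhizoma),(((Rhizina,Leptoilis),Acroina),Euryis)).
Rhizina and Leptoilis form a cherry on this tree, so they are sister taxa.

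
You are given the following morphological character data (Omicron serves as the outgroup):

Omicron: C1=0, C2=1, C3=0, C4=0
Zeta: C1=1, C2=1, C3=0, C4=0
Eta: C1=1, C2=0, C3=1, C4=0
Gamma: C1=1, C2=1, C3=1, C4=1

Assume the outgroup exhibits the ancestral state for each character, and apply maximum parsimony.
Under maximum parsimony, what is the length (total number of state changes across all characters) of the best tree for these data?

4

Character polarity is set by the outgroup: the derived state is whichever differs from the outgroup's state, so for C2 the derived state is '0', and for the remaining characters it is '1'.
All ingroup taxa share the derived state '1' for C1; it defines the ingroup but does not resolve relationships within it.
C2: derived state '0' in Eta only — an autapomorphy, so it tells us nothing about relationships among taxa.
C3: derived state '1' in Eta and Gamma only — synapomorphy for {Eta, Gamma}.
C4: derived state '1' in Gamma only — an autapomorphy, so it tells us nothing about relationships among taxa.
Most parsimonious ingroup topology: (Zeta,(Eta,Gamma)).
Changes per character on this tree: C1: 1; C2: 1; C3: 1; C4: 1.
Total = 4.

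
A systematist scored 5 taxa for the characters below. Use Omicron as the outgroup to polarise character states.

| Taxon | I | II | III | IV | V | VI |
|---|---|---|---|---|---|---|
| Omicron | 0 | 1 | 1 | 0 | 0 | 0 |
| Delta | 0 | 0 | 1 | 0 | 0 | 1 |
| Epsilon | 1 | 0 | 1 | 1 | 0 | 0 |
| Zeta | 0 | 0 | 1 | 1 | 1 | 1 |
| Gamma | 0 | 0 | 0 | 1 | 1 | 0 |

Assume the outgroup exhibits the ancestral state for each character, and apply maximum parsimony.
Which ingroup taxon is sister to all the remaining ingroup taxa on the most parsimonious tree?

Character polarity is set by the outgroup: the derived state is whichever differs from the outgroup's state, so for II, III the derived state is '0', and for the remaining characters it is '1'.
I: derived state '1' in Epsilon only — an autapomorphy, so it tells us nothing about relationships among taxa.
All ingroup taxa share the derived state '0' for II; it defines the ingroup but does not resolve relationships within it.
III: derived state '0' in Gamma only — an autapomorphy, so it tells us nothing about relationships among taxa.
IV (derived state '1') is shared by Epsilon, Gamma, and Zeta — a synapomorphy uniting that clade.
V (derived state '1') is shared by Gamma and Zeta — a synapomorphy uniting that clade.
VI groups Delta and Zeta, which is incompatible with the clades supported by the remaining characters; treating it as convergent (homoplasy) costs fewer steps than any alternative tree.
Most parsimonious ingroup topology: (Delta,(Epsilon,(Zeta,Gamma))).
Delta is sister to the clade containing all other ingroup taxa, so it is the earliest-diverging (most basal) ingroup lineage.

Delta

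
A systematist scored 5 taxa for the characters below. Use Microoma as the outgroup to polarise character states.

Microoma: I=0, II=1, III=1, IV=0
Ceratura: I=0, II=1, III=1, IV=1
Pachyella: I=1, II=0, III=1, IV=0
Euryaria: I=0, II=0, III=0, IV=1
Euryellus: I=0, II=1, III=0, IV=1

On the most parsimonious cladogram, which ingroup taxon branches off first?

Pachyella

Character polarity is set by the outgroup: the derived state is whichever differs from the outgroup's state, so for II, III the derived state is '0', and for the remaining characters it is '1'.
I: derived state '1' in Pachyella only — an autapomorphy, so it tells us nothing about relationships among taxa.
II (state '0') occurs in Euryaria and Pachyella but conflicts with the nesting implied by the other characters — most parsimoniously interpreted as homoplasy.
Only Euryaria and Euryellus show the derived state '0' for III, supporting them as a clade.
Only Ceratura, Euryaria, and Euryellus show the derived state '1' for IV, supporting them as a clade.
Most parsimonious ingroup topology: ((Ceratura,(Euryaria,Euryellus)),Pachyella).
Pachyella is sister to the clade containing all other ingroup taxa, so it is the earliest-diverging (most basal) ingroup lineage.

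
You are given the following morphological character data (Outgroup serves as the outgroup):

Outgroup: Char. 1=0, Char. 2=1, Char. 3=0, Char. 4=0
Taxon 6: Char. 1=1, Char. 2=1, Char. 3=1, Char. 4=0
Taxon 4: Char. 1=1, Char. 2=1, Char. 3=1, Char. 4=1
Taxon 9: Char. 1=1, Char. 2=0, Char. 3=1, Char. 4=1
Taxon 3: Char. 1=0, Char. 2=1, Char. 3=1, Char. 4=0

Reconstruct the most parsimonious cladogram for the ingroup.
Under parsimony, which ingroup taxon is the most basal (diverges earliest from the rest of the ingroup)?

Taxon 3

Character polarity is set by the outgroup: the derived state is whichever differs from the outgroup's state, so for Char. 2 the derived state is '0', and for the remaining characters it is '1'.
Char. 1: derived state '1' in Taxon 4, Taxon 6, and Taxon 9 only — synapomorphy for {Taxon 4, Taxon 6, Taxon 9}.
Char. 2: derived state '0' in Taxon 9 only — an autapomorphy, so it tells us nothing about relationships among taxa.
All ingroup taxa share the derived state '1' for Char. 3; it defines the ingroup but does not resolve relationships within it.
Only Taxon 4 and Taxon 9 show the derived state '1' for Char. 4, supporting them as a clade.
Most parsimonious ingroup topology: ((Taxon 6,(Taxon 4,Taxon 9)),Taxon 3).
Taxon 3 is sister to the clade containing all other ingroup taxa, so it is the earliest-diverging (most basal) ingroup lineage.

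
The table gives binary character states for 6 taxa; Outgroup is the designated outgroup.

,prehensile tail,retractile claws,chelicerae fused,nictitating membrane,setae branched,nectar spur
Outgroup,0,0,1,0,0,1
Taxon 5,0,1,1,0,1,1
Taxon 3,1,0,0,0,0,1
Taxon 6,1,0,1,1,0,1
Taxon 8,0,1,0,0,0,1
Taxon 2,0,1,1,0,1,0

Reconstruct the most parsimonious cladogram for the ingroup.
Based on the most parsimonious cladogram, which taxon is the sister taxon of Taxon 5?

Taxon 2

Character polarity is set by the outgroup: the derived state is whichever differs from the outgroup's state, so for chelicerae fused, nectar spur the derived state is '0', and for the remaining characters it is '1'.
prehensile tail (derived state '1') is shared by Taxon 3 and Taxon 6 — a synapomorphy uniting that clade.
retractile claws (derived state '1') is shared by Taxon 2, Taxon 5, and Taxon 8 — a synapomorphy uniting that clade.
chelicerae fused groups Taxon 3 and Taxon 8, which is incompatible with the clades supported by the remaining characters; treating it as convergent (homoplasy) costs fewer steps than any alternative tree.
nictitating membrane (derived state '1') is unique to Taxon 6 (autapomorphy; uninformative for grouping).
setae branched: derived state '1' in Taxon 2 and Taxon 5 only — synapomorphy for {Taxon 2, Taxon 5}.
nectar spur: derived state '0' in Taxon 2 only — an autapomorphy, so it tells us nothing about relationships among taxa.
Most parsimonious ingroup topology: (((Taxon 5,Taxon 2),Taxon 8),(Taxon 3,Taxon 6)).
Taxon 5 and Taxon 2 form a cherry on this tree, so they are sister taxa.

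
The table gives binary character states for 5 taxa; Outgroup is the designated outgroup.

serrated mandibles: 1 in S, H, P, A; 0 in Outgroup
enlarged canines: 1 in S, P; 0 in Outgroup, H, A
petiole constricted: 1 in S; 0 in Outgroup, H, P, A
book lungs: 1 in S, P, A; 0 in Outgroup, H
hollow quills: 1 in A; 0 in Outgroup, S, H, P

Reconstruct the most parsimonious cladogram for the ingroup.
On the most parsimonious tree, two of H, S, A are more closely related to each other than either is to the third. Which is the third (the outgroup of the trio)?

H

The outgroup has state '0' for every character, so '1' is the derived state throughout.
serrated mandibles (derived state '1') is shared by all ingroup taxa — unites the whole ingroup.
Only P and S show the derived state '1' for enlarged canines, supporting them as a clade.
petiole constricted (derived state '1') is unique to S (autapomorphy; uninformative for grouping).
book lungs: derived state '1' in A, P, and S only — synapomorphy for {A, P, S}.
hollow quills (derived state '1') is unique to A (autapomorphy; uninformative for grouping).
Most parsimonious ingroup topology: (((S,P),A),H).
A and S share a more recent common ancestor with each other than either does with H, so H is the least closely related of the three.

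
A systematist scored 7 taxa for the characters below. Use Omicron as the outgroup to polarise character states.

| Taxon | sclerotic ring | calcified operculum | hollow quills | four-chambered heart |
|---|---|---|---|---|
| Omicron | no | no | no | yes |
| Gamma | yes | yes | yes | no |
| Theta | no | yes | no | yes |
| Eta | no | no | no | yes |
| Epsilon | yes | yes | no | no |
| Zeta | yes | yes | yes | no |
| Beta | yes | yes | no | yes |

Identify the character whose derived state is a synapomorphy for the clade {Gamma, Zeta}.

Character polarity is set by the outgroup: the derived state is whichever differs from the outgroup's state, so for four-chambered heart the derived state is 'no', and for the remaining characters it is 'yes'.
sclerotic ring (derived state 'yes') is shared by Beta, Epsilon, Gamma, and Zeta — a synapomorphy uniting that clade.
Only Beta, Epsilon, Gamma, Theta, and Zeta show the derived state 'yes' for calcified operculum, supporting them as a clade.
hollow quills (derived state 'yes') is shared by Gamma and Zeta — a synapomorphy uniting that clade.
four-chambered heart: derived state 'no' in Epsilon, Gamma, and Zeta only — synapomorphy for {Epsilon, Gamma, Zeta}.
Most parsimonious ingroup topology: (((((Gamma,Zeta),Epsilon),Beta),Theta),Eta).
The clade {Gamma, Zeta} is supported by hollow quills: its derived state 'yes' occurs in exactly those taxa and in no other taxon (including the outgroup).

hollow quills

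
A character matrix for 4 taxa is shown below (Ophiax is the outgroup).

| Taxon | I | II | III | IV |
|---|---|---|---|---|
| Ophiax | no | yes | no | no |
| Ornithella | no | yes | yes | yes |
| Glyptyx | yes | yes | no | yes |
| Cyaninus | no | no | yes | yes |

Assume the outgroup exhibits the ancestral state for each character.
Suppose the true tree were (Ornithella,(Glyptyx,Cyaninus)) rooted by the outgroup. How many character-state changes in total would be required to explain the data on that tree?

5

Map each character onto (Ornithella,(Glyptyx,Cyaninus)) (rooted by Ophiax) and count the minimum state changes it requires (Fitch parsimony):
I: 1; II: 1; III: 2; IV: 1.
Total tree length = 5.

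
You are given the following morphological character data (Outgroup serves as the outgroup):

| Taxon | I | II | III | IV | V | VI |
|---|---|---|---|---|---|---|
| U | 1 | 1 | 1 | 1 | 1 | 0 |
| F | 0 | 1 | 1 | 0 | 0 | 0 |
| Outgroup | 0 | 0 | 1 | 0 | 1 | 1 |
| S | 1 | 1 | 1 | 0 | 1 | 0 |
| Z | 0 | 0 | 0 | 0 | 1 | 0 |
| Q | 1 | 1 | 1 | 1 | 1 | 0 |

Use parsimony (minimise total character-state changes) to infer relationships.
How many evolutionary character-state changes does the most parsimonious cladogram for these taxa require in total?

Character polarity is set by the outgroup: the derived state is whichever differs from the outgroup's state, so for III, V, VI the derived state is '0', and for the remaining characters it is '1'.
Only Q, S, and U show the derived state '1' for I, supporting them as a clade.
II: derived state '1' in F, Q, S, and U only — synapomorphy for {F, Q, S, U}.
III: derived state '0' in Z only — an autapomorphy, so it tells us nothing about relationships among taxa.
IV (derived state '1') is shared by Q and U — a synapomorphy uniting that clade.
V: derived state '0' in F only — an autapomorphy, so it tells us nothing about relationships among taxa.
VI (derived state '0') is shared by all ingroup taxa — unites the whole ingroup.
Most parsimonious ingroup topology: ((F,((U,Q),S)),Z).
Changes per character on this tree: I: 1; II: 1; III: 1; IV: 1; V: 1; VI: 1.
Total = 6.

6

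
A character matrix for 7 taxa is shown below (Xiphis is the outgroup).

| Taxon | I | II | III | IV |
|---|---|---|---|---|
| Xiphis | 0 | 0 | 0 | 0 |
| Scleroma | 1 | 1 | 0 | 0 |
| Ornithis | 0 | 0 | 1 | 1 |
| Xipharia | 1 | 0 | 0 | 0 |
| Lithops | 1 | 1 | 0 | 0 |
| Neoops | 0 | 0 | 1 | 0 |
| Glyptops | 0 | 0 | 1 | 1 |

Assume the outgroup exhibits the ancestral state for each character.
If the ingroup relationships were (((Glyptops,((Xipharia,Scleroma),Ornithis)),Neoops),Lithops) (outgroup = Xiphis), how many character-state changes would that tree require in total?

Map each character onto (((Glyptops,((Xipharia,Scleroma),Ornithis)),Neoops),Lithops) (rooted by Xiphis) and count the minimum state changes it requires (Fitch parsimony):
I: 2; II: 2; III: 2; IV: 2.
Total tree length = 8.

8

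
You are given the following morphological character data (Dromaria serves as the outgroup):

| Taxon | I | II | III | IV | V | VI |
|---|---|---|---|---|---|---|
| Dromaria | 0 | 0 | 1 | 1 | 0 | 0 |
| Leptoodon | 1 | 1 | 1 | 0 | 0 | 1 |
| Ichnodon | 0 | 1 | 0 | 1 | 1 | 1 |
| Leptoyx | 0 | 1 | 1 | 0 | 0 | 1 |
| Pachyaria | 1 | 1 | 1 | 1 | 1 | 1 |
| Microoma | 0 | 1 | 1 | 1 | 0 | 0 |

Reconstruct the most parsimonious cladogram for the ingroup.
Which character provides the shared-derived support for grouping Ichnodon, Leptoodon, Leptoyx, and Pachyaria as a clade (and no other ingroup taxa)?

VI

Character polarity is set by the outgroup: the derived state is whichever differs from the outgroup's state, so for III, IV the derived state is '0', and for the remaining characters it is '1'.
I (state '1') occurs in Leptoodon and Pachyaria but conflicts with the nesting implied by the other characters — most parsimoniously interpreted as homoplasy.
All ingroup taxa share the derived state '1' for II; it defines the ingroup but does not resolve relationships within it.
III: derived state '0' in Ichnodon only — an autapomorphy, so it tells us nothing about relationships among taxa.
IV (derived state '0') is shared by Leptoodon and Leptoyx — a synapomorphy uniting that clade.
V (derived state '1') is shared by Ichnodon and Pachyaria — a synapomorphy uniting that clade.
VI: derived state '1' in Ichnodon, Leptoodon, Leptoyx, and Pachyaria only — synapomorphy for {Ichnodon, Leptoodon, Leptoyx, Pachyaria}.
Most parsimonious ingroup topology: (((Leptoodon,Leptoyx),(Ichnodon,Pachyaria)),Microoma).
The clade {Ichnodon, Leptoodon, Leptoyx, Pachyaria} is supported by VI: its derived state '1' occurs in exactly those taxa and in no other taxon (including the outgroup).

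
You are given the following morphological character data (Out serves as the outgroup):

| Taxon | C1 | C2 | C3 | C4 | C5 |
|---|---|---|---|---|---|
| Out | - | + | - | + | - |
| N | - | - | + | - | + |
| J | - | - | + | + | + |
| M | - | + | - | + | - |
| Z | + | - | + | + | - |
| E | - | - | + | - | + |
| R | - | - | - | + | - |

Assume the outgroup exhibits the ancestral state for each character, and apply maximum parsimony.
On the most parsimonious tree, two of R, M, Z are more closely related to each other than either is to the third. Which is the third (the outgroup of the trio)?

Character polarity is set by the outgroup: the derived state is whichever differs from the outgroup's state, so for C2, C4 the derived state is '-', and for the remaining characters it is '+'.
C1 (derived state '+') is unique to Z (autapomorphy; uninformative for grouping).
C2: derived state '-' in E, J, N, R, and Z only — synapomorphy for {E, J, N, R, Z}.
C3 (derived state '+') is shared by E, J, N, and Z — a synapomorphy uniting that clade.
C4 (derived state '-') is shared by E and N — a synapomorphy uniting that clade.
Only E, J, and N show the derived state '+' for C5, supporting them as a clade.
Most parsimonious ingroup topology: (((((N,E),J),Z),R),M).
Z and R share a more recent common ancestor with each other than either does with M, so M is the least closely related of the three.

M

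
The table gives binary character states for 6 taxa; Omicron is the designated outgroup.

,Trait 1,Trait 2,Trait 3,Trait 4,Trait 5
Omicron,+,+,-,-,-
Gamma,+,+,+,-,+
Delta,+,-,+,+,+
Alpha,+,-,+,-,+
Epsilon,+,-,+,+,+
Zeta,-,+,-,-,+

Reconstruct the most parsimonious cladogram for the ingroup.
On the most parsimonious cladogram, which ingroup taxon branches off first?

Zeta

Character polarity is set by the outgroup: the derived state is whichever differs from the outgroup's state, so for Trait 1, Trait 2 the derived state is '-', and for the remaining characters it is '+'.
Trait 1 (derived state '-') is unique to Zeta (autapomorphy; uninformative for grouping).
Only Alpha, Delta, and Epsilon show the derived state '-' for Trait 2, supporting them as a clade.
Only Alpha, Delta, Epsilon, and Gamma show the derived state '+' for Trait 3, supporting them as a clade.
Trait 4 (derived state '+') is shared by Delta and Epsilon — a synapomorphy uniting that clade.
All ingroup taxa share the derived state '+' for Trait 5; it defines the ingroup but does not resolve relationships within it.
Most parsimonious ingroup topology: ((Gamma,((Delta,Epsilon),Alpha)),Zeta).
Zeta is sister to the clade containing all other ingroup taxa, so it is the earliest-diverging (most basal) ingroup lineage.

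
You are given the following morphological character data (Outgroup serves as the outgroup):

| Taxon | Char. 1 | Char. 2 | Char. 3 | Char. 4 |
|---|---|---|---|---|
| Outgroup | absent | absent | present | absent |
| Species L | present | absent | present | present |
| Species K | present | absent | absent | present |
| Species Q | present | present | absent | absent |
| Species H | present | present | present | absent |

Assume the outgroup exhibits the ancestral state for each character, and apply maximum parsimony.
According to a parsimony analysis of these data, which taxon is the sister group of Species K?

Species L

Character polarity is set by the outgroup: the derived state is whichever differs from the outgroup's state, so for Char. 3 the derived state is 'absent', and for the remaining characters it is 'present'.
Char. 1 (derived state 'present') is shared by all ingroup taxa — unites the whole ingroup.
Char. 2 (derived state 'present') is shared by Species H and Species Q — a synapomorphy uniting that clade.
Char. 3 groups Species K and Species Q, which is incompatible with the clades supported by the remaining characters; treating it as convergent (homoplasy) costs fewer steps than any alternative tree.
Char. 4: derived state 'present' in Species K and Species L only — synapomorphy for {Species K, Species L}.
Most parsimonious ingroup topology: ((Species L,Species K),(Species Q,Species H)).
Species K and Species L form a cherry on this tree, so they are sister taxa.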